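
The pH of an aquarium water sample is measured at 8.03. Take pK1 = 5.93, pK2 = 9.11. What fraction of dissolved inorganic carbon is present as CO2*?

α₀ = 1 / (1 + K1/[H⁺] + K1K2/[H⁺]²) = 1 / (1 + 10^+2.10 + 10^+1.02)
   = 1 / (1 + 125.89 + 10.471) = 1/137.36 = 0.007280

α₀ = 0.00728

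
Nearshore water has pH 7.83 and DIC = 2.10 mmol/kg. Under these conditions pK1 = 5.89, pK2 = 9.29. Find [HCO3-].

[HCO3⁻] = 2.01 mmol/kg

α₁ = 1 / (1 + [H⁺]/K1 + K2/[H⁺]) = 1 / (1 + 10^-1.94 + 10^-1.46)
   = 1 / (1 + 0.011482 + 0.034674) = 1/1.0462 = 0.9559
[HCO3⁻] = α₁ × DIC = 0.9559 × 2.10 = 2.01 mmol/kg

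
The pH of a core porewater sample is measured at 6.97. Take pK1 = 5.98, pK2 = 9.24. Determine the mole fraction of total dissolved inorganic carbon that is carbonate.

α₂ = 1 / (1 + [H⁺]/K2 + [H⁺]²/(K1K2)) = 1 / (1 + 10^+2.27 + 10^+1.28)
   = 1 / (1 + 186.21 + 19.055) = 1/206.26 = 0.004848

α₂ = 0.00485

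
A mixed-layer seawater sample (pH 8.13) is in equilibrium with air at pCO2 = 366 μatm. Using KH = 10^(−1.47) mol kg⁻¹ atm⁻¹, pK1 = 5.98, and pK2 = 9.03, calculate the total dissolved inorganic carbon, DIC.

[CO2*] = KH · pCO2 = 10^(−1.47) × 366×10^-6 = 1.240×10^-5 mol/kg
α₀ = 1/(1 + K1/[H⁺] + K1K2/[H⁺]²) = 1/(1 + 10^+2.15 + 10^+1.25) = 0.006249
DIC = [CO2*]/α₀ = 1.240×10^-5 / 0.006249 = 1.98 mmol/kg

DIC = 1.98 mmol/kg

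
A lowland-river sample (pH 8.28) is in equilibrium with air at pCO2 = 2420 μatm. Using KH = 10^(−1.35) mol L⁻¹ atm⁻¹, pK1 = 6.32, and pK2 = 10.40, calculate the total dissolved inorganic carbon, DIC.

[CO2*] = KH · pCO2 = 10^(−1.35) × 2420×10^-6 = 1.081×10^-4 mol/L
α₀ = 1/(1 + K1/[H⁺] + K1K2/[H⁺]²) = 1/(1 + 10^+1.96 + 10^-0.16) = 0.01077
DIC = [CO2*]/α₀ = 1.081×10^-4 / 0.01077 = 10.0 mmol/L

DIC = 10.0 mmol/L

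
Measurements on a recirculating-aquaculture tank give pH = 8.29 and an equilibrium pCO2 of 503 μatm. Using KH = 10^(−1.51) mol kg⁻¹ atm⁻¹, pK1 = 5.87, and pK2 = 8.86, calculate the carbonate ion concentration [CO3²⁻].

[CO2*] = KH · pCO2 = 10^(−1.51) × 503×10^-6 = 1.554×10^-5 mol/kg
α₀ = 1/(1 + K1/[H⁺] + K1K2/[H⁺]²) = 1/(1 + 10^+2.42 + 10^+1.85) = 0.002987
DIC = [CO2*]/α₀ = 1.554×10^-5 / 0.002987 = 5.205 mmol/kg
[CO3²⁻] = α₂·DIC; α₂ = 0.2114, so [CO3²⁻] = 0.2114 × 5.205 = 1.10 mmol/kg

[CO3²⁻] = 1.10 mmol/kg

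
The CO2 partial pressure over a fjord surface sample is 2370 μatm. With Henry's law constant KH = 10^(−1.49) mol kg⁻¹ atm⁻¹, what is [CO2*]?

KH = 10^(−1.49) = 3.236×10^-2 mol kg⁻¹ atm⁻¹
[CO2*] = KH · pCO2 = 3.236×10^-2 × 2370×10^-6 atm = 7.67×10^-5 mol/kg

[CO2*] = 76.7 μmol/kg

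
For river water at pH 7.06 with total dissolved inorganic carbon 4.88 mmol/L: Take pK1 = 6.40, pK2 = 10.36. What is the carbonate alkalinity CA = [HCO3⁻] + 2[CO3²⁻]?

CA = 4.01 mmol/L

CA = [HCO3⁻] + 2[CO3²⁻] = (α₁ + 2α₂)·DIC
At pH 7.06: [H⁺]/K1 = 10^-0.66 = 0.21878, K2/[H⁺] = 10^-3.30 = 0.00050119
α₁ = 1/(1 + 0.21878 + 0.00050119) = 1/1.2193 = 0.8202; α₂ = α₁·K2/[H⁺] = 0.0004111
α₁ + 2α₂ = 0.8210
CA = 0.8210 × 4.88 = 4.01 mmol/L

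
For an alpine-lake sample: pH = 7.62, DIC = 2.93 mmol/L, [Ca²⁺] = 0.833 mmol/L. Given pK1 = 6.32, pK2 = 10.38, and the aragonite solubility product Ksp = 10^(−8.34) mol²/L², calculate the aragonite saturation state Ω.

α₂ = 1 / (1 + [H⁺]/K2 + [H⁺]²/(K1K2)) = 1 / (1 + 10^+2.76 + 10^+1.46)
   = 1 / (1 + 575.44 + 28.840) = 1/605.28 = 0.001652
[CO3²⁻] = α₂ × DIC = 0.001652 × 2.93 = 0.004841 mmol/L = 4.841 μmol/L
Ksp = 10^(−8.34) = 4.571×10^-9
Ω = [Ca²⁺][CO3²⁻]/Ksp = (0.833×10^-3)(4.841×10^-6) / 4.571×10^-9 = 0.882

Ω = 0.882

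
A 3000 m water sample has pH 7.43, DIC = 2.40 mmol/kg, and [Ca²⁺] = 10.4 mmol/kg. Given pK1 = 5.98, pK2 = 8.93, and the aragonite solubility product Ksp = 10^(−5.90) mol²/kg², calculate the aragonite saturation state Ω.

Ω = 0.588

α₂ = 1 / (1 + [H⁺]/K2 + [H⁺]²/(K1K2)) = 1 / (1 + 10^+1.50 + 10^+0.05)
   = 1 / (1 + 31.623 + 1.1220) = 1/33.745 = 0.02963
[CO3²⁻] = α₂ × DIC = 0.02963 × 2.40 = 0.07112 mmol/kg
Ksp = 10^(−5.90) = 1.259×10^-6
Ω = [Ca²⁺][CO3²⁻]/Ksp = (10.4×10^-3)(7.112×10^-5) / 1.259×10^-6 = 0.588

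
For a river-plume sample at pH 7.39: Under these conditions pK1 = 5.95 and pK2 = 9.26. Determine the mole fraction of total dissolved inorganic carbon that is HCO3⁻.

α₁ = 0.953

α₁ = 1 / (1 + [H⁺]/K1 + K2/[H⁺]) = 1 / (1 + 10^-1.44 + 10^-1.87)
   = 1 / (1 + 0.036308 + 0.013490) = 1/1.0498 = 0.9526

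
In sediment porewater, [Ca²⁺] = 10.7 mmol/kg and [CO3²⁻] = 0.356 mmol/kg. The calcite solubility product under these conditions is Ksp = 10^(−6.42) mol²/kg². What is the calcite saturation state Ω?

Ω = 10.0

Ksp = 10^(−6.42) = 3.802×10^-7
Ω = [Ca²⁺][CO3²⁻]/Ksp = (10.7×10^-3)(0.356×10^-3) / 3.802×10^-7 = 10.0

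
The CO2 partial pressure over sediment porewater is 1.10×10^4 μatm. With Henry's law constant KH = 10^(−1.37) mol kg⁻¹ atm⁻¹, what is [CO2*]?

KH = 10^(−1.37) = 4.266×10^-2 mol kg⁻¹ atm⁻¹
[CO2*] = KH · pCO2 = 4.266×10^-2 × 1.10×10^4×10^-6 atm = 4.69×10^-4 mol/kg

[CO2*] = 469 μmol/kg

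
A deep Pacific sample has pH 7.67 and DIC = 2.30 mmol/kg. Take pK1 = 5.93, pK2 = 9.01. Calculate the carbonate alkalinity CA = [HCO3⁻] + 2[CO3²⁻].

CA = [HCO3⁻] + 2[CO3²⁻] = (α₁ + 2α₂)·DIC
At pH 7.67: [H⁺]/K1 = 10^-1.74 = 0.018197, K2/[H⁺] = 10^-1.34 = 0.045709
α₁ = 1/(1 + 0.018197 + 0.045709) = 1/1.0639 = 0.9399; α₂ = α₁·K2/[H⁺] = 0.04296
α₁ + 2α₂ = 1.0259
CA = 1.0259 × 2.30 = 2.36 mmol/kg

CA = 2.36 mmol/kg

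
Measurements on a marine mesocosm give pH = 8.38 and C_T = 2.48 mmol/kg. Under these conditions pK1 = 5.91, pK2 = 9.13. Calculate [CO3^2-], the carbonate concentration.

α₂ = 1 / (1 + [H⁺]/K2 + [H⁺]²/(K1K2)) = 1 / (1 + 10^+0.75 + 10^-1.72)
   = 1 / (1 + 5.6234 + 0.019055) = 1/6.6425 = 0.1505
[CO3²⁻] = α₂ × DIC = 0.1505 × 2.48 = 0.373 mmol/kg

[CO3²⁻] = 0.373 mmol/kg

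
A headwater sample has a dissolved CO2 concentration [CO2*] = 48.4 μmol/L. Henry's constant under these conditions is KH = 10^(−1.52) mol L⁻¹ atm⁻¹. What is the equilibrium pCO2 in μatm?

pCO2 = 1600 μatm

KH = 10^(−1.52) = 3.020×10^-2 mol L⁻¹ atm⁻¹
pCO2 = [CO2*]/KH = 48.4×10^-6 / 3.020×10^-2 = 1.60×10^-3 atm = 1600 μatm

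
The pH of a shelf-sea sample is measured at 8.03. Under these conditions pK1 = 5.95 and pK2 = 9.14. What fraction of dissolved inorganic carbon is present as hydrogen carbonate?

α₁ = 1 / (1 + [H⁺]/K1 + K2/[H⁺]) = 1 / (1 + 10^-2.08 + 10^-1.11)
   = 1 / (1 + 0.0083176 + 0.077625) = 1/1.0859 = 0.9209

α₁ = 0.921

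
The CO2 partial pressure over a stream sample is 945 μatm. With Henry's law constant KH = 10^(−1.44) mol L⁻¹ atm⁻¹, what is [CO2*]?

[CO2*] = 34.3 μmol/L

KH = 10^(−1.44) = 3.631×10^-2 mol L⁻¹ atm⁻¹
[CO2*] = KH · pCO2 = 3.631×10^-2 × 945×10^-6 atm = 3.43×10^-5 mol/L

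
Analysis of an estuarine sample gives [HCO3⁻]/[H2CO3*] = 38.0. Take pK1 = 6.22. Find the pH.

From K1 = [H⁺][HCO3⁻]/[H2CO3*]:  pH = pK1 + log₁₀([HCO3⁻]/[H2CO3*])
log₁₀(38.0) = +1.580
pH = 6.22 + (+1.580) = 7.80

pH = 7.80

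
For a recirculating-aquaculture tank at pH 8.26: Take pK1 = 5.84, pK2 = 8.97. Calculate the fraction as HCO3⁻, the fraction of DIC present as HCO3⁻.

α₁ = 0.834

α₁ = 1 / (1 + [H⁺]/K1 + K2/[H⁺]) = 1 / (1 + 10^-2.42 + 10^-0.71)
   = 1 / (1 + 0.0038019 + 0.19498) = 1/1.1988 = 0.8342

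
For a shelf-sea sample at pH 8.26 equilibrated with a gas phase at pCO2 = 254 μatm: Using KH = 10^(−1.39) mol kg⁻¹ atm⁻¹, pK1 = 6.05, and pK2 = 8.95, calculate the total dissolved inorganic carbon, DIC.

DIC = 2.03 mmol/kg

[CO2*] = KH · pCO2 = 10^(−1.39) × 254×10^-6 = 1.035×10^-5 mol/kg
α₀ = 1/(1 + K1/[H⁺] + K1K2/[H⁺]²) = 1/(1 + 10^+2.21 + 10^+1.52) = 0.005094
DIC = [CO2*]/α₀ = 1.035×10^-5 / 0.005094 = 2.03 mmol/kg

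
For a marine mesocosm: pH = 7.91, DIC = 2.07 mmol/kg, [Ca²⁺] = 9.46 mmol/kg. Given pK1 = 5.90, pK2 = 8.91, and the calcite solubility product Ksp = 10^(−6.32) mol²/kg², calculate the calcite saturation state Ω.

Ω = 3.69

α₂ = 1 / (1 + [H⁺]/K2 + [H⁺]²/(K1K2)) = 1 / (1 + 10^+1.00 + 10^-1.01)
   = 1 / (1 + 10.000 + 0.097724) = 1/11.098 = 0.09011
[CO3²⁻] = α₂ × DIC = 0.09011 × 2.07 = 0.1865 mmol/kg
Ksp = 10^(−6.32) = 4.786×10^-7
Ω = [Ca²⁺][CO3²⁻]/Ksp = (9.46×10^-3)(1.865×10^-4) / 4.786×10^-7 = 3.69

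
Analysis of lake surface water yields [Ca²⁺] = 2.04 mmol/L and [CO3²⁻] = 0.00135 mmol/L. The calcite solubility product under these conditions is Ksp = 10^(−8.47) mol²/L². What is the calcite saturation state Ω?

Ksp = 10^(−8.47) = 3.388×10^-9
Ω = [Ca²⁺][CO3²⁻]/Ksp = (2.04×10^-3)(0.00135×10^-3) / 3.388×10^-9 = 0.813

Ω = 0.813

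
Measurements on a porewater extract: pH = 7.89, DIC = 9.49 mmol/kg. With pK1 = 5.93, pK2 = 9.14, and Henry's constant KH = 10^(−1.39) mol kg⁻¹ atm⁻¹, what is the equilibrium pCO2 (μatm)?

pCO2 = 2390 μatm

α₀ = 1 / (1 + K1/[H⁺] + K1K2/[H⁺]²) = 1 / (1 + 10^+1.96 + 10^+0.71)
   = 1 / (1 + 91.201 + 5.1286) = 1/97.330 = 0.01027
[CO2*] = α₀ × DIC = 0.01027 × 9.49 = 0.09750 mmol/kg
pCO2 = [CO2*]/KH = 9.750×10^-5 / 4.074×10^-2 = 2390 μatm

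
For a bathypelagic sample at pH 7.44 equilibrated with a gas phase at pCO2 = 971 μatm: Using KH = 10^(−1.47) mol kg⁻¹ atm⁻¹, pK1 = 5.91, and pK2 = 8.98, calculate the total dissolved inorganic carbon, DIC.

[CO2*] = KH · pCO2 = 10^(−1.47) × 971×10^-6 = 3.290×10^-5 mol/kg
α₀ = 1/(1 + K1/[H⁺] + K1K2/[H⁺]²) = 1/(1 + 10^+1.53 + 10^-0.01) = 0.02788
DIC = [CO2*]/α₀ = 3.290×10^-5 / 0.02788 = 1.18 mmol/kg

DIC = 1.18 mmol/kg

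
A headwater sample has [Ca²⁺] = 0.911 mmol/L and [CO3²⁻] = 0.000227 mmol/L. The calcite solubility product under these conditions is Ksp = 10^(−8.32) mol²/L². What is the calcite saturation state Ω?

Ksp = 10^(−8.32) = 4.786×10^-9
Ω = [Ca²⁺][CO3²⁻]/Ksp = (0.911×10^-3)(0.000227×10^-3) / 4.786×10^-9 = 0.0432

Ω = 0.0432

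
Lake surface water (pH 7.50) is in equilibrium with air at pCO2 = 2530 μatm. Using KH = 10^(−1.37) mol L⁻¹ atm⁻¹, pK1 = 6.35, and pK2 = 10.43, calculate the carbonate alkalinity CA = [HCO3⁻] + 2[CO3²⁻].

[CO2*] = KH · pCO2 = 10^(−1.37) × 2530×10^-6 = 1.079×10^-4 mol/L
α₀ = 1/(1 + K1/[H⁺] + K1K2/[H⁺]²) = 1/(1 + 10^+1.15 + 10^-1.78) = 0.06604
DIC = [CO2*]/α₀ = 1.079×10^-4 / 0.06604 = 1.634 mmol/L
CA = (α₁ + 2α₂)·DIC = (0.9329 + 2×0.001096) × 1.634 = 1.53 mmol/L

CA = 1.53 mmol/L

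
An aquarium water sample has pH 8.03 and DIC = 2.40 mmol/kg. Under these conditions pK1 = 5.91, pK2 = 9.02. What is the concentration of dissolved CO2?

[CO2*] = 16.4 μmol/kg

α₀ = 1 / (1 + K1/[H⁺] + K1K2/[H⁺]²) = 1 / (1 + 10^+2.12 + 10^+1.13)
   = 1 / (1 + 131.83 + 13.490) = 1/146.32 = 0.006835
[CO2*] = α₀ × DIC = 0.006835 × 2.40 = 0.0164 mmol/kg = 16.4 μmol/kg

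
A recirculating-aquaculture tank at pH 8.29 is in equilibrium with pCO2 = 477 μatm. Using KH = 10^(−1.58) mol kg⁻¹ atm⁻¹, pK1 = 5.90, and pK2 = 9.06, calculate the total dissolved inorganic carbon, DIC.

[CO2*] = KH · pCO2 = 10^(−1.58) × 477×10^-6 = 1.255×10^-5 mol/kg
α₀ = 1/(1 + K1/[H⁺] + K1K2/[H⁺]²) = 1/(1 + 10^+2.39 + 10^+1.62) = 0.003470
DIC = [CO2*]/α₀ = 1.255×10^-5 / 0.003470 = 3.62 mmol/kg

DIC = 3.62 mmol/kg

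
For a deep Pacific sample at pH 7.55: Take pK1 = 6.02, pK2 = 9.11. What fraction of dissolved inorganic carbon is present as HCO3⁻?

α₁ = 0.946

α₁ = 1 / (1 + [H⁺]/K1 + K2/[H⁺]) = 1 / (1 + 10^-1.53 + 10^-1.56)
   = 1 / (1 + 0.029512 + 0.027542) = 1/1.0571 = 0.9460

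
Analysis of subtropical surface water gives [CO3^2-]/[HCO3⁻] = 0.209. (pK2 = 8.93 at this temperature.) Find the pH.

pH = 8.25

From K2 = [H⁺][CO3^2-]/[HCO3⁻]:  pH = pK2 + log₁₀([CO3^2-]/[HCO3⁻])
log₁₀(0.209) = -0.680
pH = 8.93 + (-0.680) = 8.25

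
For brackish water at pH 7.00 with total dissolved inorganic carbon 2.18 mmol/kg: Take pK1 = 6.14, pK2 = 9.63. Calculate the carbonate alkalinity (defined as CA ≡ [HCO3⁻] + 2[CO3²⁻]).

CA = 1.92 mmol/kg

CA = [HCO3⁻] + 2[CO3²⁻] = (α₁ + 2α₂)·DIC
At pH 7.00: [H⁺]/K1 = 10^-0.86 = 0.13804, K2/[H⁺] = 10^-2.63 = 0.0023442
α₁ = 1/(1 + 0.13804 + 0.0023442) = 1/1.1404 = 0.8769; α₂ = α₁·K2/[H⁺] = 0.002056
α₁ + 2α₂ = 0.8810
CA = 0.8810 × 2.18 = 1.92 mmol/kg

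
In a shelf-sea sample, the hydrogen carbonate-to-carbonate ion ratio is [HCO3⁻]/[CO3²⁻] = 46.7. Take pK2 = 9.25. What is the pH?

pH = 7.58

From K2 = [H⁺][CO3²⁻]/[HCO3⁻]:  pH = pK2 − log₁₀([HCO3⁻]/[CO3²⁻])
log₁₀(46.7) = +1.669
pH = 9.25 − (+1.669) = 7.58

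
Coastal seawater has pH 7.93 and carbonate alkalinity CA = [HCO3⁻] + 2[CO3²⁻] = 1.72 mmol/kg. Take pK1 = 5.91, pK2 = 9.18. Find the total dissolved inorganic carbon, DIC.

CA = [HCO3⁻] + 2[CO3²⁻] = (α₁ + 2α₂)·DIC
At pH 7.93: [H⁺]/K1 = 10^-2.02 = 0.0095499, K2/[H⁺] = 10^-1.25 = 0.056234
α₁ = 1/(1 + 0.0095499 + 0.056234) = 1/1.0658 = 0.9383; α₂ = α₁·K2/[H⁺] = 0.05276
α₁ + 2α₂ = 1.0438
DIC = CA / (α₁ + 2α₂) = 1.72 / 1.0438 = 1.65 mmol/kg

DIC = 1.65 mmol/kg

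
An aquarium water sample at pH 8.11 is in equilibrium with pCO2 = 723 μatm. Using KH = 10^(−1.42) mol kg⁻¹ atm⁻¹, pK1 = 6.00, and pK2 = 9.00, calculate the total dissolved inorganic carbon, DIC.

DIC = 4.02 mmol/kg

[CO2*] = KH · pCO2 = 10^(−1.42) × 723×10^-6 = 2.749×10^-5 mol/kg
α₀ = 1/(1 + K1/[H⁺] + K1K2/[H⁺]²) = 1/(1 + 10^+2.11 + 10^+1.22) = 0.006830
DIC = [CO2*]/α₀ = 2.749×10^-5 / 0.006830 = 4.02 mmol/kg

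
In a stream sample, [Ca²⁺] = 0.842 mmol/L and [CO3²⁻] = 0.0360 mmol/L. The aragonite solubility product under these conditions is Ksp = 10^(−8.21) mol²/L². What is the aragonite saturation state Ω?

Ksp = 10^(−8.21) = 6.166×10^-9
Ω = [Ca²⁺][CO3²⁻]/Ksp = (0.842×10^-3)(0.0360×10^-3) / 6.166×10^-9 = 4.92

Ω = 4.92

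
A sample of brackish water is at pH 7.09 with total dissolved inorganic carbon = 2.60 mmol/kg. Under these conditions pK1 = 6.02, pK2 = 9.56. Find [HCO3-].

[HCO3⁻] = 2.39 mmol/kg

α₁ = 1 / (1 + [H⁺]/K1 + K2/[H⁺]) = 1 / (1 + 10^-1.07 + 10^-2.47)
   = 1 / (1 + 0.085114 + 0.0033884) = 1/1.0885 = 0.9187
[HCO3⁻] = α₁ × DIC = 0.9187 × 2.60 = 2.39 mmol/kg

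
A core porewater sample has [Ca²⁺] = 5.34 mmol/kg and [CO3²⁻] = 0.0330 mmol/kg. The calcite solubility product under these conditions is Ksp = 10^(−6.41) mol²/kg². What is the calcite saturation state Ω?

Ω = 0.453

Ksp = 10^(−6.41) = 3.890×10^-7
Ω = [Ca²⁺][CO3²⁻]/Ksp = (5.34×10^-3)(0.0330×10^-3) / 3.890×10^-7 = 0.453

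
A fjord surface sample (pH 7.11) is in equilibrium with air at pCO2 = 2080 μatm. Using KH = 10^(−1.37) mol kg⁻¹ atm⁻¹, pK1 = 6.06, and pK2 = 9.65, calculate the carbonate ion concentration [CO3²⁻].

[CO2*] = KH · pCO2 = 10^(−1.37) × 2080×10^-6 = 8.873×10^-5 mol/kg
α₀ = 1/(1 + K1/[H⁺] + K1K2/[H⁺]²) = 1/(1 + 10^+1.05 + 10^-1.49) = 0.08162
DIC = [CO2*]/α₀ = 8.873×10^-5 / 0.08162 = 1.087 mmol/kg
[CO3²⁻] = α₂·DIC; α₂ = 0.002641, so [CO3²⁻] = 0.002641 × 1.087 = 0.00287 mmol/kg = 2.87 μmol/kg

[CO3²⁻] = 2.87 μmol/kg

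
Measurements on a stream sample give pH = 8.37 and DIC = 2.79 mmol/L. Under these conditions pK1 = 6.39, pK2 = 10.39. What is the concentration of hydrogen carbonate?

[HCO3⁻] = 2.74 mmol/L

α₁ = 1 / (1 + [H⁺]/K1 + K2/[H⁺]) = 1 / (1 + 10^-1.98 + 10^-2.02)
   = 1 / (1 + 0.010471 + 0.0095499) = 1/1.0200 = 0.9804
[HCO3⁻] = α₁ × DIC = 0.9804 × 2.79 = 2.74 mmol/L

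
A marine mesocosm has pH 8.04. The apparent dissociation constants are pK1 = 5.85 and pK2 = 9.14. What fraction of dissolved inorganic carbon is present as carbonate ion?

α₂ = 1 / (1 + [H⁺]/K2 + [H⁺]²/(K1K2)) = 1 / (1 + 10^+1.10 + 10^-1.09)
   = 1 / (1 + 12.589 + 0.081283) = 1/13.671 = 0.07315

α₂ = 0.0732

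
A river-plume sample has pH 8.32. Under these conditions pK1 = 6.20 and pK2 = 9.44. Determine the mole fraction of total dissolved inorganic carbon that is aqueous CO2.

α₀ = 0.00700

α₀ = 1 / (1 + K1/[H⁺] + K1K2/[H⁺]²) = 1 / (1 + 10^+2.12 + 10^+1.00)
   = 1 / (1 + 131.83 + 10.000) = 1/142.83 = 0.007002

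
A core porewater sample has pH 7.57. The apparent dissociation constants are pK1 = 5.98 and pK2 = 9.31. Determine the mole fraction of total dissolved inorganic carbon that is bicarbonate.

α₁ = 0.958

α₁ = 1 / (1 + [H⁺]/K1 + K2/[H⁺]) = 1 / (1 + 10^-1.59 + 10^-1.74)
   = 1 / (1 + 0.025704 + 0.018197) = 1/1.0439 = 0.9579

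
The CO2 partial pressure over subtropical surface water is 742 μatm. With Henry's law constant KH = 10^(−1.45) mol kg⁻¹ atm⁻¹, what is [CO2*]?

KH = 10^(−1.45) = 3.548×10^-2 mol kg⁻¹ atm⁻¹
[CO2*] = KH · pCO2 = 3.548×10^-2 × 742×10^-6 atm = 2.63×10^-5 mol/kg

[CO2*] = 26.3 μmol/kg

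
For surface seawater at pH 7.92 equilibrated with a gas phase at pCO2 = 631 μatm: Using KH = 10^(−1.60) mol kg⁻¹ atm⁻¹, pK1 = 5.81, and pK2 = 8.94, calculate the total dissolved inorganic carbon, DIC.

DIC = 2.25 mmol/kg

[CO2*] = KH · pCO2 = 10^(−1.60) × 631×10^-6 = 1.585×10^-5 mol/kg
α₀ = 1/(1 + K1/[H⁺] + K1K2/[H⁺]²) = 1/(1 + 10^+2.11 + 10^+1.09) = 0.007036
DIC = [CO2*]/α₀ = 1.585×10^-5 / 0.007036 = 2.25 mmol/kg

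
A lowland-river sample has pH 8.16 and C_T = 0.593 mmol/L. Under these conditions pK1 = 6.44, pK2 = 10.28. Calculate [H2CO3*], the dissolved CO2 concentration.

α₀ = 1 / (1 + K1/[H⁺] + K1K2/[H⁺]²) = 1 / (1 + 10^+1.72 + 10^-0.40)
   = 1 / (1 + 52.481 + 0.39811) = 1/53.879 = 0.01856
[CO2*] = α₀ × DIC = 0.01856 × 0.593 = 0.0110 mmol/L = 11.0 μmol/L

[CO2*] = 11.0 μmol/L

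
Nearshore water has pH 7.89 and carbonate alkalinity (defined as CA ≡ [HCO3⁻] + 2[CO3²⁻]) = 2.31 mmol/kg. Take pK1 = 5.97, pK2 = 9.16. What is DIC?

DIC = 2.22 mmol/kg

CA = [HCO3⁻] + 2[CO3²⁻] = (α₁ + 2α₂)·DIC
At pH 7.89: [H⁺]/K1 = 10^-1.92 = 0.012023, K2/[H⁺] = 10^-1.27 = 0.053703
α₁ = 1/(1 + 0.012023 + 0.053703) = 1/1.0657 = 0.9383; α₂ = α₁·K2/[H⁺] = 0.05039
α₁ + 2α₂ = 1.0391
DIC = CA / (α₁ + 2α₂) = 2.31 / 1.0391 = 2.22 mmol/kg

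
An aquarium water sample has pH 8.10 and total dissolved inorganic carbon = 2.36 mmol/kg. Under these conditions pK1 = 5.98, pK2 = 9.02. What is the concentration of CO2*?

[CO2*] = 15.9 μmol/kg

α₀ = 1 / (1 + K1/[H⁺] + K1K2/[H⁺]²) = 1 / (1 + 10^+2.12 + 10^+1.20)
   = 1 / (1 + 131.83 + 15.849) = 1/148.67 = 0.006726
[CO2*] = α₀ × DIC = 0.006726 × 2.36 = 0.0159 mmol/kg = 15.9 μmol/kg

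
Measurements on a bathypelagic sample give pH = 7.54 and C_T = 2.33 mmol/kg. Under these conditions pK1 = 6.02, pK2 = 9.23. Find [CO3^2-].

[CO3²⁻] = 0.0453 mmol/kg

α₂ = 1 / (1 + [H⁺]/K2 + [H⁺]²/(K1K2)) = 1 / (1 + 10^+1.69 + 10^+0.17)
   = 1 / (1 + 48.978 + 1.4791) = 1/51.457 = 0.01943
[CO3²⁻] = α₂ × DIC = 0.01943 × 2.33 = 0.0453 mmol/kg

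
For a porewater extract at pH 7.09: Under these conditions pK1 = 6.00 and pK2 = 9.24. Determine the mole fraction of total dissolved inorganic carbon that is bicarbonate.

α₁ = 1 / (1 + [H⁺]/K1 + K2/[H⁺]) = 1 / (1 + 10^-1.09 + 10^-2.15)
   = 1 / (1 + 0.081283 + 0.0070795) = 1/1.0884 = 0.9188

α₁ = 0.919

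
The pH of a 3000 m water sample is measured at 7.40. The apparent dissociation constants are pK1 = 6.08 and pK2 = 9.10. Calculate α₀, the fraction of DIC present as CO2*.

α₀ = 1 / (1 + K1/[H⁺] + K1K2/[H⁺]²) = 1 / (1 + 10^+1.32 + 10^-0.38)
   = 1 / (1 + 20.893 + 0.41687) = 1/22.310 = 0.04482

α₀ = 0.0448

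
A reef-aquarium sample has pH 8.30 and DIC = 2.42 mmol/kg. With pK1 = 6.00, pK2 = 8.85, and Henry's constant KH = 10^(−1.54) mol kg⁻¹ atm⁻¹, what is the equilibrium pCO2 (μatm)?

α₀ = 1 / (1 + K1/[H⁺] + K1K2/[H⁺]²) = 1 / (1 + 10^+2.30 + 10^+1.75)
   = 1 / (1 + 199.53 + 56.234) = 1/256.76 = 0.003895
[CO2*] = α₀ × DIC = 0.003895 × 2.42 = 0.009425 mmol/kg = 9.425 μmol/kg
pCO2 = [CO2*]/KH = 9.425×10^-6 / 2.884×10^-2 = 327 μatm

pCO2 = 327 μatm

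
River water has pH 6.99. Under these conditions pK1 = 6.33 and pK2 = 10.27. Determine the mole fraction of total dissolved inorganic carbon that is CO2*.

α₀ = 0.179

α₀ = 1 / (1 + K1/[H⁺] + K1K2/[H⁺]²) = 1 / (1 + 10^+0.66 + 10^-2.62)
   = 1 / (1 + 4.5709 + 0.0023988) = 1/5.5733 = 0.1794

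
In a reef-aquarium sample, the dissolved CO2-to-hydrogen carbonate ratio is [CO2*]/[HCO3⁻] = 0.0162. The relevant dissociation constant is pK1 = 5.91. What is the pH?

pH = 7.70

From K1 = [H⁺][HCO3⁻]/[CO2*]:  pH = pK1 − log₁₀([CO2*]/[HCO3⁻])
log₁₀(0.0162) = -1.790
pH = 5.91 − (-1.790) = 7.70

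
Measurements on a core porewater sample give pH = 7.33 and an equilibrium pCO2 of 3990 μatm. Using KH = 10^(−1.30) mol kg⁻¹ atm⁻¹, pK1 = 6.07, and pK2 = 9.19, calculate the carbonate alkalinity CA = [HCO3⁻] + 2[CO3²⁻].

CA = 3.74 mmol/kg

[CO2*] = KH · pCO2 = 10^(−1.30) × 3990×10^-6 = 2.000×10^-4 mol/kg
α₀ = 1/(1 + K1/[H⁺] + K1K2/[H⁺]²) = 1/(1 + 10^+1.26 + 10^-0.60) = 0.05142
DIC = [CO2*]/α₀ = 2.000×10^-4 / 0.05142 = 3.889 mmol/kg
CA = (α₁ + 2α₂)·DIC = (0.9357 + 2×0.01292) × 3.889 = 3.74 mmol/kg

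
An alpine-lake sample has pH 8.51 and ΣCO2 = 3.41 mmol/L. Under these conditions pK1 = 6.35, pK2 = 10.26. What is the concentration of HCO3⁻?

[HCO3⁻] = 3.33 mmol/L

α₁ = 1 / (1 + [H⁺]/K1 + K2/[H⁺]) = 1 / (1 + 10^-2.16 + 10^-1.75)
   = 1 / (1 + 0.0069183 + 0.017783) = 1/1.0247 = 0.9759
[HCO3⁻] = α₁ × DIC = 0.9759 × 3.41 = 3.33 mmol/L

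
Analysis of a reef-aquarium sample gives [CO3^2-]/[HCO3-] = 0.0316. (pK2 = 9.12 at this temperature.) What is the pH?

pH = 7.62

From K2 = [H⁺][CO3^2-]/[HCO3-]:  pH = pK2 + log₁₀([CO3^2-]/[HCO3-])
log₁₀(0.0316) = -1.500
pH = 9.12 + (-1.500) = 7.62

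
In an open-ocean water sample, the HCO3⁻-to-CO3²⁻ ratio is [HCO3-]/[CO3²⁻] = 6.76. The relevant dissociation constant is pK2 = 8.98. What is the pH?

From K2 = [H⁺][CO3²⁻]/[HCO3-]:  pH = pK2 − log₁₀([HCO3-]/[CO3²⁻])
log₁₀(6.76) = +0.830
pH = 8.98 − (+0.830) = 8.15

pH = 8.15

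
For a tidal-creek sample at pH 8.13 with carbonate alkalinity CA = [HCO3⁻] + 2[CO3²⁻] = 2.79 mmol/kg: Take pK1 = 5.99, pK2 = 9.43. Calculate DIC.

CA = [HCO3⁻] + 2[CO3²⁻] = (α₁ + 2α₂)·DIC
At pH 8.13: [H⁺]/K1 = 10^-2.14 = 0.0072444, K2/[H⁺] = 10^-1.30 = 0.050119
α₁ = 1/(1 + 0.0072444 + 0.050119) = 1/1.0574 = 0.9457; α₂ = α₁·K2/[H⁺] = 0.04740
α₁ + 2α₂ = 1.0405
DIC = CA / (α₁ + 2α₂) = 2.79 / 1.0405 = 2.68 mmol/kg

DIC = 2.68 mmol/kg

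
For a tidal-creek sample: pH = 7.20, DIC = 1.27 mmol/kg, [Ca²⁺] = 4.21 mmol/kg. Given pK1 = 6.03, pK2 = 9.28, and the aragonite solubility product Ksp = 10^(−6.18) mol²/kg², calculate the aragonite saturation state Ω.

α₂ = 1 / (1 + [H⁺]/K2 + [H⁺]²/(K1K2)) = 1 / (1 + 10^+2.08 + 10^+0.91)
   = 1 / (1 + 120.23 + 8.1283) = 1/129.35 = 0.007731
[CO3²⁻] = α₂ × DIC = 0.007731 × 1.27 = 0.009818 mmol/kg = 9.818 μmol/kg
Ksp = 10^(−6.18) = 6.607×10^-7
Ω = [Ca²⁺][CO3²⁻]/Ksp = (4.21×10^-3)(9.818×10^-6) / 6.607×10^-7 = 0.0626

Ω = 0.0626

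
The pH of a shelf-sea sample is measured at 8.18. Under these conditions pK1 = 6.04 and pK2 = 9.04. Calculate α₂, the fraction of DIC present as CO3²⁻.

α₂ = 1 / (1 + [H⁺]/K2 + [H⁺]²/(K1K2)) = 1 / (1 + 10^+0.86 + 10^-1.28)
   = 1 / (1 + 7.2444 + 0.052481) = 1/8.2968 = 0.1205

α₂ = 0.121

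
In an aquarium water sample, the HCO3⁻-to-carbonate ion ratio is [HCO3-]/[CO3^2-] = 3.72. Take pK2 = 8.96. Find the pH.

From K2 = [H⁺][CO3^2-]/[HCO3-]:  pH = pK2 − log₁₀([HCO3-]/[CO3^2-])
log₁₀(3.72) = +0.571
pH = 8.96 − (+0.571) = 8.39

pH = 8.39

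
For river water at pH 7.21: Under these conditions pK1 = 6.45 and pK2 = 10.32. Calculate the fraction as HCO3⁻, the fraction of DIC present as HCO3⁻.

α₁ = 1 / (1 + [H⁺]/K1 + K2/[H⁺]) = 1 / (1 + 10^-0.76 + 10^-3.11)
   = 1 / (1 + 0.17378 + 0.00077625) = 1/1.1746 = 0.8514

α₁ = 0.851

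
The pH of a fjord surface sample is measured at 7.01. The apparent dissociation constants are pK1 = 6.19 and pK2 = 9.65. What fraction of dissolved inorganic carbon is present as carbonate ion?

α₂ = 1 / (1 + [H⁺]/K2 + [H⁺]²/(K1K2)) = 1 / (1 + 10^+2.64 + 10^+1.82)
   = 1 / (1 + 436.52 + 66.069) = 1/503.59 = 0.001986

α₂ = 0.00199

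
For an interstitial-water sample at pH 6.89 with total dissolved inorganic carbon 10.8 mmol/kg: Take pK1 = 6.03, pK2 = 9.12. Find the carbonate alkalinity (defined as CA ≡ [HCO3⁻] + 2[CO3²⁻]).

CA = [HCO3⁻] + 2[CO3²⁻] = (α₁ + 2α₂)·DIC
At pH 6.89: [H⁺]/K1 = 10^-0.86 = 0.13804, K2/[H⁺] = 10^-2.23 = 0.0058884
α₁ = 1/(1 + 0.13804 + 0.0058884) = 1/1.1439 = 0.8742; α₂ = α₁·K2/[H⁺] = 0.005148
α₁ + 2α₂ = 0.8845
CA = 0.8845 × 10.8 = 9.55 mmol/kg

CA = 9.55 mmol/kg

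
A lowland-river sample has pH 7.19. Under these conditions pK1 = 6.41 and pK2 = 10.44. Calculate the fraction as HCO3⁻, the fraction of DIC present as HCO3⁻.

α₁ = 0.857

α₁ = 1 / (1 + [H⁺]/K1 + K2/[H⁺]) = 1 / (1 + 10^-0.78 + 10^-3.25)
   = 1 / (1 + 0.16596 + 0.00056234) = 1/1.1665 = 0.8572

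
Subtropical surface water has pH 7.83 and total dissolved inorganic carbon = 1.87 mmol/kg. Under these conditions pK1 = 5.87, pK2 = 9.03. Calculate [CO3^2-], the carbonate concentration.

α₂ = 1 / (1 + [H⁺]/K2 + [H⁺]²/(K1K2)) = 1 / (1 + 10^+1.20 + 10^-0.76)
   = 1 / (1 + 15.849 + 0.17378) = 1/17.023 = 0.05875
[CO3²⁻] = α₂ × DIC = 0.05875 × 1.87 = 0.110 mmol/kg

[CO3²⁻] = 0.110 mmol/kg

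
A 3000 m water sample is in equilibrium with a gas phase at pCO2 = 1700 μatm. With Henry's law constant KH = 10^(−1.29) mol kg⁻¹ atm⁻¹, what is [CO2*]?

KH = 10^(−1.29) = 5.129×10^-2 mol kg⁻¹ atm⁻¹
[CO2*] = KH · pCO2 = 5.129×10^-2 × 1700×10^-6 atm = 8.72×10^-5 mol/kg

[CO2*] = 87.2 μmol/kg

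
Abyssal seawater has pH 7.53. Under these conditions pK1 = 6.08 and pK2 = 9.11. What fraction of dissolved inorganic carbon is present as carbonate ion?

α₂ = 1 / (1 + [H⁺]/K2 + [H⁺]²/(K1K2)) = 1 / (1 + 10^+1.58 + 10^+0.13)
   = 1 / (1 + 38.019 + 1.3490) = 1/40.368 = 0.02477

α₂ = 0.0248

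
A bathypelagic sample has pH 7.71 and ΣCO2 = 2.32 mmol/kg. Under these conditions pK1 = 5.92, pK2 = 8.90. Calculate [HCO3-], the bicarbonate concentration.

[HCO3⁻] = 2.15 mmol/kg

α₁ = 1 / (1 + [H⁺]/K1 + K2/[H⁺]) = 1 / (1 + 10^-1.79 + 10^-1.19)
   = 1 / (1 + 0.016218 + 0.064565) = 1/1.0808 = 0.9253
[HCO3⁻] = α₁ × DIC = 0.9253 × 2.32 = 2.15 mmol/kg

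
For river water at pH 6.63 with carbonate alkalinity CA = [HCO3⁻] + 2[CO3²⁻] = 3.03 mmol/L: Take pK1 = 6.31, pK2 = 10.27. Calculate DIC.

DIC = 4.48 mmol/L

CA = [HCO3⁻] + 2[CO3²⁻] = (α₁ + 2α₂)·DIC
At pH 6.63: [H⁺]/K1 = 10^-0.32 = 0.47863, K2/[H⁺] = 10^-3.64 = 0.00022909
α₁ = 1/(1 + 0.47863 + 0.00022909) = 1/1.4789 = 0.6762; α₂ = α₁·K2/[H⁺] = 0.0001549
α₁ + 2α₂ = 0.6765
DIC = CA / (α₁ + 2α₂) = 3.03 / 0.6765 = 4.48 mmol/L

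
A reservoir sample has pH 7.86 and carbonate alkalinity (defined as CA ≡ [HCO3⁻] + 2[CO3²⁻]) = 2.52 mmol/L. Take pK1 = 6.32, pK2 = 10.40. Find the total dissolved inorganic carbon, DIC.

CA = [HCO3⁻] + 2[CO3²⁻] = (α₁ + 2α₂)·DIC
At pH 7.86: [H⁺]/K1 = 10^-1.54 = 0.028840, K2/[H⁺] = 10^-2.54 = 0.0028840
α₁ = 1/(1 + 0.028840 + 0.0028840) = 1/1.0317 = 0.9693; α₂ = α₁·K2/[H⁺] = 0.002795
α₁ + 2α₂ = 0.9748
DIC = CA / (α₁ + 2α₂) = 2.52 / 0.9748 = 2.59 mmol/L

DIC = 2.59 mmol/L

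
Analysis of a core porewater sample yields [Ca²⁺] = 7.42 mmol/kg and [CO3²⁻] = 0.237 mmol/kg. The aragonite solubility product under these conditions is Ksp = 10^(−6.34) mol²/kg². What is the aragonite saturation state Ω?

Ksp = 10^(−6.34) = 4.571×10^-7
Ω = [Ca²⁺][CO3²⁻]/Ksp = (7.42×10^-3)(0.237×10^-3) / 4.571×10^-7 = 3.85

Ω = 3.85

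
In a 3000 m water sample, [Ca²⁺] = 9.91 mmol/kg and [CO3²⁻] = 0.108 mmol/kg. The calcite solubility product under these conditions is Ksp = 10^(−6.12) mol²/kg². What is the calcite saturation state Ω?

Ω = 1.41

Ksp = 10^(−6.12) = 7.586×10^-7
Ω = [Ca²⁺][CO3²⁻]/Ksp = (9.91×10^-3)(0.108×10^-3) / 7.586×10^-7 = 1.41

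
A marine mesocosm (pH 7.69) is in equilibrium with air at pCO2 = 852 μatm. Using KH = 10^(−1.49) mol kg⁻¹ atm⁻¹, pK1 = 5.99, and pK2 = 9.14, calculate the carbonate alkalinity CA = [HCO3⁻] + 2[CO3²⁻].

CA = 1.48 mmol/kg

[CO2*] = KH · pCO2 = 10^(−1.49) × 852×10^-6 = 2.757×10^-5 mol/kg
α₀ = 1/(1 + K1/[H⁺] + K1K2/[H⁺]²) = 1/(1 + 10^+1.70 + 10^+0.25) = 0.01890
DIC = [CO2*]/α₀ = 2.757×10^-5 / 0.01890 = 1.458 mmol/kg
CA = (α₁ + 2α₂)·DIC = (0.9475 + 2×0.03362) × 1.458 = 1.48 mmol/kg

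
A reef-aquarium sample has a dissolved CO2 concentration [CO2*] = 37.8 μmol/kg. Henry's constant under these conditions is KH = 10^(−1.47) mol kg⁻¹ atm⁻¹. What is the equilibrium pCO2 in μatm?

pCO2 = 1120 μatm

KH = 10^(−1.47) = 3.388×10^-2 mol kg⁻¹ atm⁻¹
pCO2 = [CO2*]/KH = 37.8×10^-6 / 3.388×10^-2 = 1.12×10^-3 atm = 1120 μatm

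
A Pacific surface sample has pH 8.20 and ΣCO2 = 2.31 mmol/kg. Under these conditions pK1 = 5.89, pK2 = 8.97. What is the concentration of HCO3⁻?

[HCO3⁻] = 1.97 mmol/kg

α₁ = 1 / (1 + [H⁺]/K1 + K2/[H⁺]) = 1 / (1 + 10^-2.31 + 10^-0.77)
   = 1 / (1 + 0.0048978 + 0.16982) = 1/1.1747 = 0.8513
[HCO3⁻] = α₁ × DIC = 0.8513 × 2.31 = 1.97 mmol/kg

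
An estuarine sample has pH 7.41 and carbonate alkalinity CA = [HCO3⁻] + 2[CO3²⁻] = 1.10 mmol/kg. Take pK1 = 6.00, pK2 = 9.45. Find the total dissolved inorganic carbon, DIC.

CA = [HCO3⁻] + 2[CO3²⁻] = (α₁ + 2α₂)·DIC
At pH 7.41: [H⁺]/K1 = 10^-1.41 = 0.038905, K2/[H⁺] = 10^-2.04 = 0.0091201
α₁ = 1/(1 + 0.038905 + 0.0091201) = 1/1.0480 = 0.9542; α₂ = α₁·K2/[H⁺] = 0.008702
α₁ + 2α₂ = 0.9716
DIC = CA / (α₁ + 2α₂) = 1.10 / 0.9716 = 1.13 mmol/kg

DIC = 1.13 mmol/kg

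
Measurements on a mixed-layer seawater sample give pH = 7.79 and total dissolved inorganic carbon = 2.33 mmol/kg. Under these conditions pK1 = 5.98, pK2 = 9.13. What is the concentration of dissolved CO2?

α₀ = 1 / (1 + K1/[H⁺] + K1K2/[H⁺]²) = 1 / (1 + 10^+1.81 + 10^+0.47)
   = 1 / (1 + 64.565 + 2.9512) = 1/68.517 = 0.01459
[CO2*] = α₀ × DIC = 0.01459 × 2.33 = 0.0340 mmol/kg

[CO2*] = 0.0340 mmol/kg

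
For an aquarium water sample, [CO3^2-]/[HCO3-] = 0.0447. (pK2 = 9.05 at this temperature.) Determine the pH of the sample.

pH = 7.70

From K2 = [H⁺][CO3^2-]/[HCO3-]:  pH = pK2 + log₁₀([CO3^2-]/[HCO3-])
log₁₀(0.0447) = -1.350
pH = 9.05 + (-1.350) = 7.70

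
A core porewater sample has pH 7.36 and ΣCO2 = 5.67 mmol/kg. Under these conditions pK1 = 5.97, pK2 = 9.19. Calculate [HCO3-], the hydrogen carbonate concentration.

α₁ = 1 / (1 + [H⁺]/K1 + K2/[H⁺]) = 1 / (1 + 10^-1.39 + 10^-1.83)
   = 1 / (1 + 0.040738 + 0.014791) = 1/1.0555 = 0.9474
[HCO3⁻] = α₁ × DIC = 0.9474 × 5.67 = 5.37 mmol/kg

[HCO3⁻] = 5.37 mmol/kg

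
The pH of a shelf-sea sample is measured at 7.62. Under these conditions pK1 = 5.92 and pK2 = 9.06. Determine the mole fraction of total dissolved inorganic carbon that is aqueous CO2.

α₀ = 0.0189

α₀ = 1 / (1 + K1/[H⁺] + K1K2/[H⁺]²) = 1 / (1 + 10^+1.70 + 10^+0.26)
   = 1 / (1 + 50.119 + 1.8197) = 1/52.938 = 0.01889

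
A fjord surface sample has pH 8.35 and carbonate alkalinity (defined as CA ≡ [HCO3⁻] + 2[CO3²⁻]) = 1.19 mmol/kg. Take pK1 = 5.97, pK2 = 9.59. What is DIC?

DIC = 1.13 mmol/kg

CA = [HCO3⁻] + 2[CO3²⁻] = (α₁ + 2α₂)·DIC
At pH 8.35: [H⁺]/K1 = 10^-2.38 = 0.0041687, K2/[H⁺] = 10^-1.24 = 0.057544
α₁ = 1/(1 + 0.0041687 + 0.057544) = 1/1.0617 = 0.9419; α₂ = α₁·K2/[H⁺] = 0.05420
α₁ + 2α₂ = 1.0503
DIC = CA / (α₁ + 2α₂) = 1.19 / 1.0503 = 1.13 mmol/kg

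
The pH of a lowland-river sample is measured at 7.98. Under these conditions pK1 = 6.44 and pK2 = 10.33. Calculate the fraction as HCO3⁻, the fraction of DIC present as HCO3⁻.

α₁ = 1 / (1 + [H⁺]/K1 + K2/[H⁺]) = 1 / (1 + 10^-1.54 + 10^-2.35)
   = 1 / (1 + 0.028840 + 0.0044668) = 1/1.0333 = 0.9678

α₁ = 0.968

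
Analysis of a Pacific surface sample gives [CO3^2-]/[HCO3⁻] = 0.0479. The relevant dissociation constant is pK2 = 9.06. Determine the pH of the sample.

pH = 7.74

From K2 = [H⁺][CO3^2-]/[HCO3⁻]:  pH = pK2 + log₁₀([CO3^2-]/[HCO3⁻])
log₁₀(0.0479) = -1.320
pH = 9.06 + (-1.320) = 7.74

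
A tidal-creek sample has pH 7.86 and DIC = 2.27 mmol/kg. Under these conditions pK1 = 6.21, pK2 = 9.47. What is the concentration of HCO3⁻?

α₁ = 1 / (1 + [H⁺]/K1 + K2/[H⁺]) = 1 / (1 + 10^-1.65 + 10^-1.61)
   = 1 / (1 + 0.022387 + 0.024547) = 1/1.0469 = 0.9552
[HCO3⁻] = α₁ × DIC = 0.9552 × 2.27 = 2.17 mmol/kg

[HCO3⁻] = 2.17 mmol/kg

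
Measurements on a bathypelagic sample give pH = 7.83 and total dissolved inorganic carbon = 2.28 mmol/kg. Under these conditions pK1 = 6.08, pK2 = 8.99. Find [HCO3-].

[HCO3⁻] = 2.10 mmol/kg

α₁ = 1 / (1 + [H⁺]/K1 + K2/[H⁺]) = 1 / (1 + 10^-1.75 + 10^-1.16)
   = 1 / (1 + 0.017783 + 0.069183) = 1/1.0870 = 0.9200
[HCO3⁻] = α₁ × DIC = 0.9200 × 2.28 = 2.10 mmol/kg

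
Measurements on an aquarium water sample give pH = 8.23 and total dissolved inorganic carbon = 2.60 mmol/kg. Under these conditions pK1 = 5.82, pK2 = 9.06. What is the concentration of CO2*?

[CO2*] = 8.78 μmol/kg

α₀ = 1 / (1 + K1/[H⁺] + K1K2/[H⁺]²) = 1 / (1 + 10^+2.41 + 10^+1.58)
   = 1 / (1 + 257.04 + 38.019) = 1/296.06 = 0.003378
[CO2*] = α₀ × DIC = 0.003378 × 2.60 = 0.00878 mmol/kg = 8.78 μmol/kg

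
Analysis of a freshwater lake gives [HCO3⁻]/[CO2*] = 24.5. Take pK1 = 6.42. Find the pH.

pH = 7.81

From K1 = [H⁺][HCO3⁻]/[CO2*]:  pH = pK1 + log₁₀([HCO3⁻]/[CO2*])
log₁₀(24.5) = +1.389
pH = 6.42 + (+1.389) = 7.81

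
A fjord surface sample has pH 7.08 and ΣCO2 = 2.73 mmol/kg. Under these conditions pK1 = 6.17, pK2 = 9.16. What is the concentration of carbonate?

α₂ = 1 / (1 + [H⁺]/K2 + [H⁺]²/(K1K2)) = 1 / (1 + 10^+2.08 + 10^+1.17)
   = 1 / (1 + 120.23 + 14.791) = 1/136.02 = 0.007352
[CO3²⁻] = α₂ × DIC = 0.007352 × 2.73 = 0.0201 mmol/kg

[CO3²⁻] = 0.0201 mmol/kg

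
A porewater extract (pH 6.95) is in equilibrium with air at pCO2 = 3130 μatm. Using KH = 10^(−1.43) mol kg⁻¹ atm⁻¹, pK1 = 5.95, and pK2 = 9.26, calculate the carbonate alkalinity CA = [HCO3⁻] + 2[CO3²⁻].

CA = 1.17 mmol/kg

[CO2*] = KH · pCO2 = 10^(−1.43) × 3130×10^-6 = 1.163×10^-4 mol/kg
α₀ = 1/(1 + K1/[H⁺] + K1K2/[H⁺]²) = 1/(1 + 10^+1.00 + 10^-1.31) = 0.09051
DIC = [CO2*]/α₀ = 1.163×10^-4 / 0.09051 = 1.285 mmol/kg
CA = (α₁ + 2α₂)·DIC = (0.9051 + 2×0.004433) × 1.285 = 1.17 mmol/kg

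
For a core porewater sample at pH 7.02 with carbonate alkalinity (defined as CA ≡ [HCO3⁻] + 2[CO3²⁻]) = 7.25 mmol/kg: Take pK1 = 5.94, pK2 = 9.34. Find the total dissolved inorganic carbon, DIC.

CA = [HCO3⁻] + 2[CO3²⁻] = (α₁ + 2α₂)·DIC
At pH 7.02: [H⁺]/K1 = 10^-1.08 = 0.083176, K2/[H⁺] = 10^-2.32 = 0.0047863
α₁ = 1/(1 + 0.083176 + 0.0047863) = 1/1.0880 = 0.9191; α₂ = α₁·K2/[H⁺] = 0.004399
α₁ + 2α₂ = 0.9279
DIC = CA / (α₁ + 2α₂) = 7.25 / 0.9279 = 7.81 mmol/kg

DIC = 7.81 mmol/kg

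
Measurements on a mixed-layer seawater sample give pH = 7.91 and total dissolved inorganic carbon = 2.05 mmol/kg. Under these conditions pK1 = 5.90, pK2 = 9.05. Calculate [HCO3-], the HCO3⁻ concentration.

α₁ = 1 / (1 + [H⁺]/K1 + K2/[H⁺]) = 1 / (1 + 10^-2.01 + 10^-1.14)
   = 1 / (1 + 0.0097724 + 0.072444) = 1/1.0822 = 0.9240
[HCO3⁻] = α₁ × DIC = 0.9240 × 2.05 = 1.89 mmol/kg

[HCO3⁻] = 1.89 mmol/kg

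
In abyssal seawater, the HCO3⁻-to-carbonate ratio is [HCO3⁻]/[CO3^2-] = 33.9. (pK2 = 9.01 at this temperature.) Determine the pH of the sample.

pH = 7.48

From K2 = [H⁺][CO3^2-]/[HCO3⁻]:  pH = pK2 − log₁₀([HCO3⁻]/[CO3^2-])
log₁₀(33.9) = +1.530
pH = 9.01 − (+1.530) = 7.48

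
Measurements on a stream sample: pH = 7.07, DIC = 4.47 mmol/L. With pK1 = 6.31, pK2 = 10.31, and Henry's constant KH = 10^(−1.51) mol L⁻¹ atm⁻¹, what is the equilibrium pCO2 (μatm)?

pCO2 = 2.14×10^4 μatm

α₀ = 1 / (1 + K1/[H⁺] + K1K2/[H⁺]²) = 1 / (1 + 10^+0.76 + 10^-2.48)
   = 1 / (1 + 5.7544 + 0.0033113) = 1/6.7577 = 0.1480
[CO2*] = α₀ × DIC = 0.1480 × 4.47 = 0.6615 mmol/L
pCO2 = [CO2*]/KH = 6.615×10^-4 / 3.090×10^-2 = 2.14×10^4 μatm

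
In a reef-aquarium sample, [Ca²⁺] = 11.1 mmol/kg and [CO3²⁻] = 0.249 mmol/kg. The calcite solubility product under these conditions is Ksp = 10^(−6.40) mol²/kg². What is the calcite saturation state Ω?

Ω = 6.94

Ksp = 10^(−6.40) = 3.981×10^-7
Ω = [Ca²⁺][CO3²⁻]/Ksp = (11.1×10^-3)(0.249×10^-3) / 3.981×10^-7 = 6.94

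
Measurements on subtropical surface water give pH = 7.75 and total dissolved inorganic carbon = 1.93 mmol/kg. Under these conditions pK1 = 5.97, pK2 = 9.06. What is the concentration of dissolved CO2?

α₀ = 1 / (1 + K1/[H⁺] + K1K2/[H⁺]²) = 1 / (1 + 10^+1.78 + 10^+0.47)
   = 1 / (1 + 60.256 + 2.9512) = 1/64.207 = 0.01557
[CO2*] = α₀ × DIC = 0.01557 × 1.93 = 0.0301 mmol/kg

[CO2*] = 0.0301 mmol/kg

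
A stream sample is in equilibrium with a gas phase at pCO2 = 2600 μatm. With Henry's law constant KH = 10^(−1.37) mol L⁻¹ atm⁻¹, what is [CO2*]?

[CO2*] = 111 μmol/L

KH = 10^(−1.37) = 4.266×10^-2 mol L⁻¹ atm⁻¹
[CO2*] = KH · pCO2 = 4.266×10^-2 × 2600×10^-6 atm = 1.11×10^-4 mol/L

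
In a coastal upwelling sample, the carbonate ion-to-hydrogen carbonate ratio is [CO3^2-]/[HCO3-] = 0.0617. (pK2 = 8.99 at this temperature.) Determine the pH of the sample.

From K2 = [H⁺][CO3^2-]/[HCO3-]:  pH = pK2 + log₁₀([CO3^2-]/[HCO3-])
log₁₀(0.0617) = -1.210
pH = 8.99 + (-1.210) = 7.78

pH = 7.78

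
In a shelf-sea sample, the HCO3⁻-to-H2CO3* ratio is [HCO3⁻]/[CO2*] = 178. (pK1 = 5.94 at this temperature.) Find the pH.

pH = 8.19

From K1 = [H⁺][HCO3⁻]/[CO2*]:  pH = pK1 + log₁₀([HCO3⁻]/[CO2*])
log₁₀(178) = +2.250
pH = 5.94 + (+2.250) = 8.19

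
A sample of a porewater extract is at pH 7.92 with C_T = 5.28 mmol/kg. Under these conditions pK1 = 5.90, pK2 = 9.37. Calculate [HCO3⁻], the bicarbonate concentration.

α₁ = 1 / (1 + [H⁺]/K1 + K2/[H⁺]) = 1 / (1 + 10^-2.02 + 10^-1.45)
   = 1 / (1 + 0.0095499 + 0.035481) = 1/1.0450 = 0.9569
[HCO3⁻] = α₁ × DIC = 0.9569 × 5.28 = 5.05 mmol/kg

[HCO3⁻] = 5.05 mmol/kg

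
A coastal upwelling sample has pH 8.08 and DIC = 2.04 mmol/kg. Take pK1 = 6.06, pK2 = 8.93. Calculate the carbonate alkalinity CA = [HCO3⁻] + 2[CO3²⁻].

CA = [HCO3⁻] + 2[CO3²⁻] = (α₁ + 2α₂)·DIC
At pH 8.08: [H⁺]/K1 = 10^-2.02 = 0.0095499, K2/[H⁺] = 10^-0.85 = 0.14125
α₁ = 1/(1 + 0.0095499 + 0.14125) = 1/1.1508 = 0.8690; α₂ = α₁·K2/[H⁺] = 0.1227
α₁ + 2α₂ = 1.1144
CA = 1.1144 × 2.04 = 2.27 mmol/kg

CA = 2.27 mmol/kg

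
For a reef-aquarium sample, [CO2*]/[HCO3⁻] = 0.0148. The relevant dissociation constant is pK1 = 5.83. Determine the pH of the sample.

pH = 7.66

From K1 = [H⁺][HCO3⁻]/[CO2*]:  pH = pK1 − log₁₀([CO2*]/[HCO3⁻])
log₁₀(0.0148) = -1.830
pH = 5.83 − (-1.830) = 7.66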